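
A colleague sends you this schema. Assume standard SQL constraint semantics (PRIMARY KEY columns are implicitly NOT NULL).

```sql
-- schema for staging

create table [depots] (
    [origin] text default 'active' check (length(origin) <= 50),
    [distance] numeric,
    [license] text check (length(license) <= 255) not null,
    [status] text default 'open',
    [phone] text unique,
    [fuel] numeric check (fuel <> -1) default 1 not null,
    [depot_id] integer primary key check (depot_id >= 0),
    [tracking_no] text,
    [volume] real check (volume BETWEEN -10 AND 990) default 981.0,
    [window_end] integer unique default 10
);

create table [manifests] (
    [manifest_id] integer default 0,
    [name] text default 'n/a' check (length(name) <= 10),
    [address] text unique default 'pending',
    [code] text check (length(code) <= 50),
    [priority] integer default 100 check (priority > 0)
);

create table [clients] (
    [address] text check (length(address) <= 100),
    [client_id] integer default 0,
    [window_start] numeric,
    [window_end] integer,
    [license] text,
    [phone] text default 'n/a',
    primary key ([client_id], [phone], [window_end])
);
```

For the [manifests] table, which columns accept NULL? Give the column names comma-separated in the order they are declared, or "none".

- manifest_id: DEFAULT only fills an omitted column; an explicit NULL is still allowed → nullable.
- name: CHECK does not forbid NULL (a CHECK constraint passes when its expression is NULL) → nullable.
- address: UNIQUE does not imply NOT NULL → nullable.
- code: CHECK does not forbid NULL (a CHECK constraint passes when its expression is NULL) → nullable.
- priority: CHECK does not forbid NULL (a CHECK constraint passes when its expression is NULL) → nullable.

manifest_id, name, address, code, priority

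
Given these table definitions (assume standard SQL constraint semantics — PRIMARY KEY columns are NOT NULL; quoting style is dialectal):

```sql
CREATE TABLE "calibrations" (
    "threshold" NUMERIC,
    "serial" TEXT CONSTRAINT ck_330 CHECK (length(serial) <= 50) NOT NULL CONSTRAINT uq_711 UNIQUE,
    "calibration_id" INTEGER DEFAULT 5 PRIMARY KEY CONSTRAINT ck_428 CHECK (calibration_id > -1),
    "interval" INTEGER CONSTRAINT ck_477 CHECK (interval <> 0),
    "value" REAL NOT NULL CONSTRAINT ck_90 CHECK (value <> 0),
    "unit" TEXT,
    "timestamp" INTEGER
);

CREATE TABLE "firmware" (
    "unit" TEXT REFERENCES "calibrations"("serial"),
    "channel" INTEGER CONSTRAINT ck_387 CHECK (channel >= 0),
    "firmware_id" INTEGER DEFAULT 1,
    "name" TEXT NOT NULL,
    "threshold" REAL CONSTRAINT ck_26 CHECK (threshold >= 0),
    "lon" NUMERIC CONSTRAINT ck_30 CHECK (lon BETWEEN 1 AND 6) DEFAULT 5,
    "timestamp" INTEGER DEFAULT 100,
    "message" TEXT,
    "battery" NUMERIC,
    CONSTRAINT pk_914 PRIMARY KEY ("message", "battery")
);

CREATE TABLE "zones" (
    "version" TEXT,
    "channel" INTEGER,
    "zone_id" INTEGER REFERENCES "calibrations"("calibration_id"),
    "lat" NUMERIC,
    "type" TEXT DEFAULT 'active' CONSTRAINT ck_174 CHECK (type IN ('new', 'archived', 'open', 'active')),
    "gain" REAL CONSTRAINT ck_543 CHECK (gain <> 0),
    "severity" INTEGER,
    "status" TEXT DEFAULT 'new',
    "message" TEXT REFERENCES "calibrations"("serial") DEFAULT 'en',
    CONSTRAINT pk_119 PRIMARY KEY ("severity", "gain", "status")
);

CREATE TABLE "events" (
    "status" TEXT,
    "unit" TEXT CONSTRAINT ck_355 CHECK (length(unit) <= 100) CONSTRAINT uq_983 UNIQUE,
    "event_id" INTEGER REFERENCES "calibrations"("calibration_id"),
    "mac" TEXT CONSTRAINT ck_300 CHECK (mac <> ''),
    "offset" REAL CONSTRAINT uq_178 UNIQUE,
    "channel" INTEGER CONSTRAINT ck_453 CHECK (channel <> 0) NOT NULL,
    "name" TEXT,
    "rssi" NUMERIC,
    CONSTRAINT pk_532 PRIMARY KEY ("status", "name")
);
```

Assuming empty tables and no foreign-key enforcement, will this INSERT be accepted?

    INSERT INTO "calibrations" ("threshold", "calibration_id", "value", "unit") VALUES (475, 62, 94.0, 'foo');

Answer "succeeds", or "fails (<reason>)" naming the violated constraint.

serial is omitted from the column list and has no DEFAULT, so it would receive NULL.
But serial is declared NOT NULL.

fails (NOT NULL on serial)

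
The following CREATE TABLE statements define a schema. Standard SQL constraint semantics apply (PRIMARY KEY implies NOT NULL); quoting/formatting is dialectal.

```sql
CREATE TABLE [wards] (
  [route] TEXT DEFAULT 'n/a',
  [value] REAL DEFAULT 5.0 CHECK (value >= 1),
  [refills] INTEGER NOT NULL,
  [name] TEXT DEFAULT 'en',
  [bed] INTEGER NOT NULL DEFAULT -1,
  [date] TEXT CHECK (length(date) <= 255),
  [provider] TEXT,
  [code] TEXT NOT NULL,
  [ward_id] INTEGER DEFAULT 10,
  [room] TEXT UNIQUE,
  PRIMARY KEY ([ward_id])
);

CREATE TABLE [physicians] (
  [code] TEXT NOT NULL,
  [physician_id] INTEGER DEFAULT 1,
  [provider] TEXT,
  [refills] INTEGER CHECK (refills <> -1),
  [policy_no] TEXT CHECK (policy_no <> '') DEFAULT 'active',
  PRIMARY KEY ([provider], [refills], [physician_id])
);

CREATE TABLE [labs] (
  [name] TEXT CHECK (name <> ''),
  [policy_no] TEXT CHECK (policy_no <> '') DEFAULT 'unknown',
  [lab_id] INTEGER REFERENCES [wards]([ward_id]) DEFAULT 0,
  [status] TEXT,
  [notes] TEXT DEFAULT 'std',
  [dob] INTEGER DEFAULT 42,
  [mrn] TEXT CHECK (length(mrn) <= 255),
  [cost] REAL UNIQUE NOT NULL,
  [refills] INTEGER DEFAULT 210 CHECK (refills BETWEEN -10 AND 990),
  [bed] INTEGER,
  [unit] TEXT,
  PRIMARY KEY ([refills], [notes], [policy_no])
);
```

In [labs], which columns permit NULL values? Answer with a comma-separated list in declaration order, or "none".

- name: CHECK does not forbid NULL (a CHECK constraint passes when its expression is NULL) → nullable.
- policy_no: part of the PRIMARY KEY, which implies NOT NULL → not nullable.
- lab_id: a foreign key column may be NULL unless separately constrained → nullable.
- status: no NOT NULL constraint applies → nullable.
- notes: part of the PRIMARY KEY, which implies NOT NULL → not nullable.
- dob: DEFAULT only fills an omitted column; an explicit NULL is still allowed → nullable.
- mrn: CHECK does not forbid NULL (a CHECK constraint passes when its expression is NULL) → nullable.
- cost: declared NOT NULL → not nullable.
- refills: part of the PRIMARY KEY, which implies NOT NULL → not nullable.
- bed: no NOT NULL constraint applies → nullable.
- unit: no NOT NULL constraint applies → nullable.

name, lab_id, status, dob, mrn, bed, unit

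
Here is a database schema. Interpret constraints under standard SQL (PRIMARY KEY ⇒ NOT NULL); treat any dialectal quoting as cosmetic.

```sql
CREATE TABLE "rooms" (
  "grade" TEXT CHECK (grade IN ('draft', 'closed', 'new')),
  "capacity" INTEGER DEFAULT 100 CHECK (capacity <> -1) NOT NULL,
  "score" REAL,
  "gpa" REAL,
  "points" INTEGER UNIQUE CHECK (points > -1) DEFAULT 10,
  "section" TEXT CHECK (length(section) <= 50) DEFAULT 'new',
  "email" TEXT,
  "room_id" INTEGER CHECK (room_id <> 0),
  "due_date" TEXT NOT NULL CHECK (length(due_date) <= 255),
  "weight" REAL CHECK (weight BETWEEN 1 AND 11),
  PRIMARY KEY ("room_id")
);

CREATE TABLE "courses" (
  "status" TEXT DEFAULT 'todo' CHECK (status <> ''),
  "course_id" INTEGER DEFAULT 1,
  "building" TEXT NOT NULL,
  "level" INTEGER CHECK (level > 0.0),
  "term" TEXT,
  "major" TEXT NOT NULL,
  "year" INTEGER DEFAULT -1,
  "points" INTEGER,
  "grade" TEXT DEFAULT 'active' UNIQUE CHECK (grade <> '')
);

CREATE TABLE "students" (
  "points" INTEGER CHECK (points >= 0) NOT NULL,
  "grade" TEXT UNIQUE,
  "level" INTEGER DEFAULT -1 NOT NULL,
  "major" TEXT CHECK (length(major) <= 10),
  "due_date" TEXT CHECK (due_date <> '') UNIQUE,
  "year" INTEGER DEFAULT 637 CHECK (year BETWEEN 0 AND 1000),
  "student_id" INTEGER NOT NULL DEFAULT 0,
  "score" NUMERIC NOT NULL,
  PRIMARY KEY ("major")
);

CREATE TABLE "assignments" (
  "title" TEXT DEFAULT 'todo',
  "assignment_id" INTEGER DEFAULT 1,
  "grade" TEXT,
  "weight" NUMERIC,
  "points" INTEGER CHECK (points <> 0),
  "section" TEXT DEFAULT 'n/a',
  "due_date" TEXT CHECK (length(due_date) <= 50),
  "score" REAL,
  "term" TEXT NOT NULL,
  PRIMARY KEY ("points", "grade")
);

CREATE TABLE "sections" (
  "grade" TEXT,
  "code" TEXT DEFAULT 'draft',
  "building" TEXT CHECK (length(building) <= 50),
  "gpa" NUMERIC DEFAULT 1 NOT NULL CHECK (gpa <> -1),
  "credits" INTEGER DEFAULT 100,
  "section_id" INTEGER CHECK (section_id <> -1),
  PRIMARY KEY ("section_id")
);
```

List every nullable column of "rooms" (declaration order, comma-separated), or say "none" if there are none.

grade, score, gpa, points, section, email, weight

- grade: CHECK does not forbid NULL (a CHECK constraint passes when its expression is NULL) → nullable.
- capacity: declared NOT NULL → not nullable.
- score: no NOT NULL constraint applies → nullable.
- gpa: no NOT NULL constraint applies → nullable.
- points: CHECK does not forbid NULL (a CHECK constraint passes when its expression is NULL) → nullable.
- section: CHECK does not forbid NULL (a CHECK constraint passes when its expression is NULL) → nullable.
- email: no NOT NULL constraint applies → nullable.
- room_id: part of the PRIMARY KEY, which implies NOT NULL → not nullable.
- due_date: declared NOT NULL → not nullable.
- weight: CHECK does not forbid NULL (a CHECK constraint passes when its expression is NULL) → nullable.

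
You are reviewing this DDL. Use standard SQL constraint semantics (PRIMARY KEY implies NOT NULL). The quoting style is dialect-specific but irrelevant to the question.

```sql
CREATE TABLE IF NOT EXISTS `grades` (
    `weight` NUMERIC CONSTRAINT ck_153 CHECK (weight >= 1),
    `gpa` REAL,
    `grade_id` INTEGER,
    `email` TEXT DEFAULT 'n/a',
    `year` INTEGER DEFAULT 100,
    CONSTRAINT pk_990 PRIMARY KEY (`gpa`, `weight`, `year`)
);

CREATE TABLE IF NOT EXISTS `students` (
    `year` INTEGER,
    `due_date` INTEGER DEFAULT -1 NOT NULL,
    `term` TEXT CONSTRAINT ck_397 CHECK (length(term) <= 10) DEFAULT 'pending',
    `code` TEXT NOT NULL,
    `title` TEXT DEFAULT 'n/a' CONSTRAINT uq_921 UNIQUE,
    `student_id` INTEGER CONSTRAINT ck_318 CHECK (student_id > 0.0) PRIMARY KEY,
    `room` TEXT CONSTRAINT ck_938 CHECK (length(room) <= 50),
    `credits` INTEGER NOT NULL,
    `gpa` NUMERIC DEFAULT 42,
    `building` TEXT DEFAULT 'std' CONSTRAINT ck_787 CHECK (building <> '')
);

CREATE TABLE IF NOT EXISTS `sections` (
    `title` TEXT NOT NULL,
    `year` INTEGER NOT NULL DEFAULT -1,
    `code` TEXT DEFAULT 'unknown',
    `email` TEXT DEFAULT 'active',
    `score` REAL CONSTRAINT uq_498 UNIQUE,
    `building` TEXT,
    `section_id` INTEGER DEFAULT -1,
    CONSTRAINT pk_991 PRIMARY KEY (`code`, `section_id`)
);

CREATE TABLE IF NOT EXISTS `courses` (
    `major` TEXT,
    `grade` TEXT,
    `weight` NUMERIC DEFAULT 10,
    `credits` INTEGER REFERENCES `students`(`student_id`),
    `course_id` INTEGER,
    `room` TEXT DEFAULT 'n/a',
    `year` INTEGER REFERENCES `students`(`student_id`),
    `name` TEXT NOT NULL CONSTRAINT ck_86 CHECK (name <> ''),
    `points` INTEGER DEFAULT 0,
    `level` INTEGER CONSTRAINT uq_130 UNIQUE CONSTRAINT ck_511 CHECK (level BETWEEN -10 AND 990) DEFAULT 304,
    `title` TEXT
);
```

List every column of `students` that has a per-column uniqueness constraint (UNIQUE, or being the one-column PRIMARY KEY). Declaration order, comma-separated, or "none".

- year: no UNIQUE or single-column PK constraint.
- due_date: no UNIQUE or single-column PK constraint.
- term: no UNIQUE or single-column PK constraint.
- code: no UNIQUE or single-column PK constraint.
- title: declared UNIQUE → unique.
- student_id: single-column PRIMARY KEY → unique.
- room: no UNIQUE or single-column PK constraint.
- credits: no UNIQUE or single-column PK constraint.
- gpa: no UNIQUE or single-column PK constraint.
- building: no UNIQUE or single-column PK constraint.

title, student_id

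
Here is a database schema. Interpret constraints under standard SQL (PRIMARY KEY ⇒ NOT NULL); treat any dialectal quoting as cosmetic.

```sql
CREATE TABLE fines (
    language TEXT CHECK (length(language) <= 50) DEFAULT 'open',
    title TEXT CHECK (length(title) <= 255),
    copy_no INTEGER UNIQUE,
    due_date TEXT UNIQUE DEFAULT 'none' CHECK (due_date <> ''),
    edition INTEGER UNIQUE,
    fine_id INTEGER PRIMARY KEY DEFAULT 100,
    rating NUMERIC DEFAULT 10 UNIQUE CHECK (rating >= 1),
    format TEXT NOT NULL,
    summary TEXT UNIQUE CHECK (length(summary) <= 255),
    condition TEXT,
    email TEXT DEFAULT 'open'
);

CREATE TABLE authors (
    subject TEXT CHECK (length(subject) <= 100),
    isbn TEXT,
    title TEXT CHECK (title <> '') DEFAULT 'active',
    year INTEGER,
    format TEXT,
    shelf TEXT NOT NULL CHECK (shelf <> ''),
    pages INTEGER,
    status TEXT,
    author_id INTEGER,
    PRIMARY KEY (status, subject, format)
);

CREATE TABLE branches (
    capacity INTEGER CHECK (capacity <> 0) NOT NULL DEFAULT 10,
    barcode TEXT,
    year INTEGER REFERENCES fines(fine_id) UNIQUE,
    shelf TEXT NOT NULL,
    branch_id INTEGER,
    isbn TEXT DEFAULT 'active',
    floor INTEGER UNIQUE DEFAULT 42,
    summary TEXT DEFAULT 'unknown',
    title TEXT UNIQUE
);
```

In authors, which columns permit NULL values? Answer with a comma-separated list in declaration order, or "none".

- subject: part of the PRIMARY KEY, which implies NOT NULL → not nullable.
- isbn: no NOT NULL constraint applies → nullable.
- title: CHECK does not forbid NULL (a CHECK constraint passes when its expression is NULL) → nullable.
- year: no NOT NULL constraint applies → nullable.
- format: part of the PRIMARY KEY, which implies NOT NULL → not nullable.
- shelf: declared NOT NULL → not nullable.
- pages: no NOT NULL constraint applies → nullable.
- status: part of the PRIMARY KEY, which implies NOT NULL → not nullable.
- author_id: no NOT NULL constraint applies → nullable.

isbn, title, year, pages, author_id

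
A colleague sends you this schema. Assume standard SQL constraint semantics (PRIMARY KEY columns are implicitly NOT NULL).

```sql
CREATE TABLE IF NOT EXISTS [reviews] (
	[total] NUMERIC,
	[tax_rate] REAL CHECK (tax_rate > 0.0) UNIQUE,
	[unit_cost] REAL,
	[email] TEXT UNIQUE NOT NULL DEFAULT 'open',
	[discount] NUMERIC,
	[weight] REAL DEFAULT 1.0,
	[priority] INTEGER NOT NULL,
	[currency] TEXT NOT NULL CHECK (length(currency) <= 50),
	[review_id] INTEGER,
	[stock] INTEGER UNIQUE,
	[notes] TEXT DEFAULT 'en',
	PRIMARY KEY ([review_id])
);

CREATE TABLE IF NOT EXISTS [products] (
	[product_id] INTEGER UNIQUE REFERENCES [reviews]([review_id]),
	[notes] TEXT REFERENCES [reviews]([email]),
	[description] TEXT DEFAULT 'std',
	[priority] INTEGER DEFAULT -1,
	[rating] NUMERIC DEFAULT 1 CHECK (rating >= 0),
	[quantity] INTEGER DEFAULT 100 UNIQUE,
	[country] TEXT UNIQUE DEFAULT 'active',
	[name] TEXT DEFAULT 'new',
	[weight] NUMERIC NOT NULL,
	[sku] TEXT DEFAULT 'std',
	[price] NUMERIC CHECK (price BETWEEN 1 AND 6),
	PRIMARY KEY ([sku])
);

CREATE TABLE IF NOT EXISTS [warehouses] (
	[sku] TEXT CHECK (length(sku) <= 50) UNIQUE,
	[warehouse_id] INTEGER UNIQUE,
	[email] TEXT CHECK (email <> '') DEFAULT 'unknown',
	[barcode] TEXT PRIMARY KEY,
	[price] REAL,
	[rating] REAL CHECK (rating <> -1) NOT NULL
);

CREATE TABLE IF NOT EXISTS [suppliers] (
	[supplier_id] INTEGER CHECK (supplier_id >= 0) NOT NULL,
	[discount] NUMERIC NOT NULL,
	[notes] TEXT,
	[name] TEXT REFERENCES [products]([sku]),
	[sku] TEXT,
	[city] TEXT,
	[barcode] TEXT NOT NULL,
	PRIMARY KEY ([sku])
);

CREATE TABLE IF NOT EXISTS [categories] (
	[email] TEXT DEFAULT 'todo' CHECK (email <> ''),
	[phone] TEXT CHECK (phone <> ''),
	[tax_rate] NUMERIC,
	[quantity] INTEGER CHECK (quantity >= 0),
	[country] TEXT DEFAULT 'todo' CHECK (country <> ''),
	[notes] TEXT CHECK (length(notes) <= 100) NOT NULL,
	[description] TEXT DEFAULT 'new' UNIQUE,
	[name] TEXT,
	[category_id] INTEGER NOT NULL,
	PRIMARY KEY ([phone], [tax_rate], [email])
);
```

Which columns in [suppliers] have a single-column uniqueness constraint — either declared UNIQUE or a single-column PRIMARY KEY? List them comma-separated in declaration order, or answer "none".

sku

- supplier_id: no UNIQUE or single-column PK constraint.
- discount: no UNIQUE or single-column PK constraint.
- notes: no UNIQUE or single-column PK constraint.
- name: no UNIQUE or single-column PK constraint.
- sku: single-column PRIMARY KEY → unique.
- city: no UNIQUE or single-column PK constraint.
- barcode: no UNIQUE or single-column PK constraint.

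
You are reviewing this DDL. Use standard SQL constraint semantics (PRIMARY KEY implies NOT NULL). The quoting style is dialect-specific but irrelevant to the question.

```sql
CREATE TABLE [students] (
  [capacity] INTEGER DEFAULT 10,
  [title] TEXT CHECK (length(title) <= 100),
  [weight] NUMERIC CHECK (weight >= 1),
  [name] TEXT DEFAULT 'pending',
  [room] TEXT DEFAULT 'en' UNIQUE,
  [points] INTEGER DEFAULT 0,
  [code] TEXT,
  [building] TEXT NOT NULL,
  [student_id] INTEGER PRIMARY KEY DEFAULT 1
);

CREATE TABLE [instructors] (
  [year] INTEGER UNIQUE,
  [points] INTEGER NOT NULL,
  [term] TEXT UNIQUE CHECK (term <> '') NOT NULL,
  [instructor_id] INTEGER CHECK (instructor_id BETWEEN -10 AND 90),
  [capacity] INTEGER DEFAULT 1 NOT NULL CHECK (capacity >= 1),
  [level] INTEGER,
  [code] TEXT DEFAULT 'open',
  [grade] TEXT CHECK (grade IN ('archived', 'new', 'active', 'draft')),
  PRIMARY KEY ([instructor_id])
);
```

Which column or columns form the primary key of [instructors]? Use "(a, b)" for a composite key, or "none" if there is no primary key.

instructor_id

instructor_id is declared PRIMARY KEY as a table-level PRIMARY KEY clause.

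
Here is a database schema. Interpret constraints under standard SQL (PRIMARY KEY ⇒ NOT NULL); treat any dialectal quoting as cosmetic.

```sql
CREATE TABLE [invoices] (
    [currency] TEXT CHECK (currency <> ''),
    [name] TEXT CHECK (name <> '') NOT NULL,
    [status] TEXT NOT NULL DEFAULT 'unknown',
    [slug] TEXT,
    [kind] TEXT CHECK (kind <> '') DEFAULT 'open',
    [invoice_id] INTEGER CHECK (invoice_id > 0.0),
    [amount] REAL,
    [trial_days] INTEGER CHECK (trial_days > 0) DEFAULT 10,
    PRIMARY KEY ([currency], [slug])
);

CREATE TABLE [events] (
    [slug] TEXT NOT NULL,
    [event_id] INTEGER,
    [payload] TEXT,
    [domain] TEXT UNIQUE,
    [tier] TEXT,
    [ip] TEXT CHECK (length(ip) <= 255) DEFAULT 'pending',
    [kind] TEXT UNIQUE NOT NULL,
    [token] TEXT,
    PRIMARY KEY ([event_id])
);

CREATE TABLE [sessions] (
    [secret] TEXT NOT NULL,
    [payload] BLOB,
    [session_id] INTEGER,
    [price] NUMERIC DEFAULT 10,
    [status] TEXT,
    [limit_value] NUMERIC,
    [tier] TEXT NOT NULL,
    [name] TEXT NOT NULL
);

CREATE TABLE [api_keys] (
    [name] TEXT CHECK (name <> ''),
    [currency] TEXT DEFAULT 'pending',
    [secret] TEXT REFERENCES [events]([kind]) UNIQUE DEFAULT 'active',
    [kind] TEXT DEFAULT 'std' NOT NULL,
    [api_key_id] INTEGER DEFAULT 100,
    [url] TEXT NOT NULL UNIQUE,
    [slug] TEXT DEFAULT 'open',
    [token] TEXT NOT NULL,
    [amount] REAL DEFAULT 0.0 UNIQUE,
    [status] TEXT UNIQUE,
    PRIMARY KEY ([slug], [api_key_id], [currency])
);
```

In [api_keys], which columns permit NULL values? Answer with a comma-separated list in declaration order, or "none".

name, secret, amount, status

- name: CHECK does not forbid NULL (a CHECK constraint passes when its expression is NULL) → nullable.
- currency: part of the PRIMARY KEY, which implies NOT NULL → not nullable.
- secret: a foreign key column may be NULL unless separately constrained → nullable.
- kind: declared NOT NULL → not nullable.
- api_key_id: part of the PRIMARY KEY, which implies NOT NULL → not nullable.
- url: declared NOT NULL → not nullable.
- slug: part of the PRIMARY KEY, which implies NOT NULL → not nullable.
- token: declared NOT NULL → not nullable.
- amount: UNIQUE does not imply NOT NULL → nullable.
- status: UNIQUE does not imply NOT NULL → nullable.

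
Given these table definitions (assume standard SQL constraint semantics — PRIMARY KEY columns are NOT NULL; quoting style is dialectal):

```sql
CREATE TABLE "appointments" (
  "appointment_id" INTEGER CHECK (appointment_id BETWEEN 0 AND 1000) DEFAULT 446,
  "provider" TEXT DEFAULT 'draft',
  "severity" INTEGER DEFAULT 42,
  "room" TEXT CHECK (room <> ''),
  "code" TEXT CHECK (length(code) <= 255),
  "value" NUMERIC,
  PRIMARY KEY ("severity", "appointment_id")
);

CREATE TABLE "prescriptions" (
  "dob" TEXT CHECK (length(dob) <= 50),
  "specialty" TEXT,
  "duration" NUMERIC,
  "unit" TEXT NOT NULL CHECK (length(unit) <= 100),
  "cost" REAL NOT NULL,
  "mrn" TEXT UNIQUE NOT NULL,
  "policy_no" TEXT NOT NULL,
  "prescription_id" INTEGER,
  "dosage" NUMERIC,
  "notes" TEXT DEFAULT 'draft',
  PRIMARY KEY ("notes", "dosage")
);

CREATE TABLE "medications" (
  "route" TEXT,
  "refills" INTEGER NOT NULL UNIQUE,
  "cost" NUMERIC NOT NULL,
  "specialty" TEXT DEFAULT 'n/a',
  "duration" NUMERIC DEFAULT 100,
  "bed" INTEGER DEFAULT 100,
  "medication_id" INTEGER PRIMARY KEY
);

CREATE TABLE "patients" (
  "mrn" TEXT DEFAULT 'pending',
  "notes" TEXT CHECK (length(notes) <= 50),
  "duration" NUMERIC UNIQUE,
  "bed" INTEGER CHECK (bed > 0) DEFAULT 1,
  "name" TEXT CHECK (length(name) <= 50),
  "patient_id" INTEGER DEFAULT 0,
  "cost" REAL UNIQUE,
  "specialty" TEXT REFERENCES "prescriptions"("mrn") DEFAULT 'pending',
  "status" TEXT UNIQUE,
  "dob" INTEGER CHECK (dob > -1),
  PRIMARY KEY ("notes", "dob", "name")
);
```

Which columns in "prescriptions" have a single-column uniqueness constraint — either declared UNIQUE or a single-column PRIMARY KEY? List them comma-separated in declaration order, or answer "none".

mrn

- dob: no UNIQUE or single-column PK constraint.
- specialty: no UNIQUE or single-column PK constraint.
- duration: no UNIQUE or single-column PK constraint.
- unit: no UNIQUE or single-column PK constraint.
- cost: no UNIQUE or single-column PK constraint.
- mrn: declared UNIQUE → unique.
- policy_no: no UNIQUE or single-column PK constraint.
- prescription_id: no UNIQUE or single-column PK constraint.
- dosage: part of a composite PRIMARY KEY — only the tuple is unique, not this column on its own.
- notes: part of a composite PRIMARY KEY — only the tuple is unique, not this column on its own.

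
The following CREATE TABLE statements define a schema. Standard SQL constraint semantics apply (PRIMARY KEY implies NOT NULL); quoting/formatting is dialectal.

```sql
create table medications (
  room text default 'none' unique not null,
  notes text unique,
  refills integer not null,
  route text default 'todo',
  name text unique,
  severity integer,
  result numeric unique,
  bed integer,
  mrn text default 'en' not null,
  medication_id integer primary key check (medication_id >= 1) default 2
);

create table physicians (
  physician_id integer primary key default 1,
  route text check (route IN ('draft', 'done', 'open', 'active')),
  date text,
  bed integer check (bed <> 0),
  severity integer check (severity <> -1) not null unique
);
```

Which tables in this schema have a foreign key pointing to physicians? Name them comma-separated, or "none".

No REFERENCES clause anywhere in the schema names physicians.

none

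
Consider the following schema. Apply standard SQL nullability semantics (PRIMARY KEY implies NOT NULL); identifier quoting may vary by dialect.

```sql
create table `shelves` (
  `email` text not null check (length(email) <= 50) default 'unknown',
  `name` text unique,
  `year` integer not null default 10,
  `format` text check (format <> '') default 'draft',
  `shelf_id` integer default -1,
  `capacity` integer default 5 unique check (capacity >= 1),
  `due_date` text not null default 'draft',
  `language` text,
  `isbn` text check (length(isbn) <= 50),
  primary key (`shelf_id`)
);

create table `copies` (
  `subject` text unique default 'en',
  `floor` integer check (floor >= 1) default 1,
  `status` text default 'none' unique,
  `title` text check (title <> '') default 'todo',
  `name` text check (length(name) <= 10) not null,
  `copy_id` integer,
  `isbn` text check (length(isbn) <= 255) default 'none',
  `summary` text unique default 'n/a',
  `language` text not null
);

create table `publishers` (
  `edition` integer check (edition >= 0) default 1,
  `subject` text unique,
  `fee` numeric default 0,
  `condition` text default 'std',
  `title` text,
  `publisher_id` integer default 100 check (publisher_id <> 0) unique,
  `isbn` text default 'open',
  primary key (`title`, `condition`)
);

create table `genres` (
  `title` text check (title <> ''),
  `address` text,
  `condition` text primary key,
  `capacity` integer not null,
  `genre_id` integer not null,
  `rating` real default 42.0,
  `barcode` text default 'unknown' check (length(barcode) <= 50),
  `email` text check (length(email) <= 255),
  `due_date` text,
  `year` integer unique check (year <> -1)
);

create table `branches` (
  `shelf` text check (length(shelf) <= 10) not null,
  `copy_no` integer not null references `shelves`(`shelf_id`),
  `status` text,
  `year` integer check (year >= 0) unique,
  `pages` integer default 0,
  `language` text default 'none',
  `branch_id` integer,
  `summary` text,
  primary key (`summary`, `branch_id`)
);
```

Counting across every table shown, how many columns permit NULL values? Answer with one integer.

28

shelves: 5 nullable (name, format, capacity, language, isbn — PK (shelf_id) and explicit NOT NULL columns excluded).
copies: 7 nullable (subject, floor, status, title, copy_id, isbn, summary — PK none and explicit NOT NULL columns excluded).
publishers: 5 nullable (edition, subject, fee, publisher_id, isbn — PK (title, condition) and explicit NOT NULL columns excluded).
genres: 7 nullable (title, address, rating, barcode, email, due_date, year — PK (condition) and explicit NOT NULL columns excluded).
branches: 4 nullable (status, year, pages, language — PK (summary, branch_id) and explicit NOT NULL columns excluded).
Total: 5 + 7 + 5 + 7 + 4 = 28.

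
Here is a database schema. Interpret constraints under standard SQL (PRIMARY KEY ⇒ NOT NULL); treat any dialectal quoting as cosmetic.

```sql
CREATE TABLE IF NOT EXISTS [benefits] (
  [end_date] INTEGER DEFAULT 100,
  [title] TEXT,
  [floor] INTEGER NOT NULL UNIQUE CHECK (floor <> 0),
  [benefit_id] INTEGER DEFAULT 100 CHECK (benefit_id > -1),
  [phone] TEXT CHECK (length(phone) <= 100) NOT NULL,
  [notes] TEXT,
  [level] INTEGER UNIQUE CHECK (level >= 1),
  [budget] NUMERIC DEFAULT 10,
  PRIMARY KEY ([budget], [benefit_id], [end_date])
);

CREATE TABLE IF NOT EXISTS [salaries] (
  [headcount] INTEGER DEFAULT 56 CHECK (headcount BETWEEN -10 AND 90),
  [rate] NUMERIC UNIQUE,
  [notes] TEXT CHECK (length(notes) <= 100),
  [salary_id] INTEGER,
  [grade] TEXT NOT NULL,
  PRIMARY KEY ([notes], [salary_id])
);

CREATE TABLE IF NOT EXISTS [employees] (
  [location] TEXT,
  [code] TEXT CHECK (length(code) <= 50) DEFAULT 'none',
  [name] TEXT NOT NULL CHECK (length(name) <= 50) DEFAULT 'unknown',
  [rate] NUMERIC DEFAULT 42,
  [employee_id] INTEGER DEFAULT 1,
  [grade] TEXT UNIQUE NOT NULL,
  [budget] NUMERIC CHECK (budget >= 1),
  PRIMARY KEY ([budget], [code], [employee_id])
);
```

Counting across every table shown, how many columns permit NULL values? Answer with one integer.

benefits: 3 nullable (title, notes, level — PK (budget, benefit_id, end_date) and explicit NOT NULL columns excluded).
salaries: 2 nullable (headcount, rate — PK (notes, salary_id) and explicit NOT NULL columns excluded).
employees: 2 nullable (location, rate — PK (budget, code, employee_id) and explicit NOT NULL columns excluded).
Total: 3 + 2 + 2 = 7.

7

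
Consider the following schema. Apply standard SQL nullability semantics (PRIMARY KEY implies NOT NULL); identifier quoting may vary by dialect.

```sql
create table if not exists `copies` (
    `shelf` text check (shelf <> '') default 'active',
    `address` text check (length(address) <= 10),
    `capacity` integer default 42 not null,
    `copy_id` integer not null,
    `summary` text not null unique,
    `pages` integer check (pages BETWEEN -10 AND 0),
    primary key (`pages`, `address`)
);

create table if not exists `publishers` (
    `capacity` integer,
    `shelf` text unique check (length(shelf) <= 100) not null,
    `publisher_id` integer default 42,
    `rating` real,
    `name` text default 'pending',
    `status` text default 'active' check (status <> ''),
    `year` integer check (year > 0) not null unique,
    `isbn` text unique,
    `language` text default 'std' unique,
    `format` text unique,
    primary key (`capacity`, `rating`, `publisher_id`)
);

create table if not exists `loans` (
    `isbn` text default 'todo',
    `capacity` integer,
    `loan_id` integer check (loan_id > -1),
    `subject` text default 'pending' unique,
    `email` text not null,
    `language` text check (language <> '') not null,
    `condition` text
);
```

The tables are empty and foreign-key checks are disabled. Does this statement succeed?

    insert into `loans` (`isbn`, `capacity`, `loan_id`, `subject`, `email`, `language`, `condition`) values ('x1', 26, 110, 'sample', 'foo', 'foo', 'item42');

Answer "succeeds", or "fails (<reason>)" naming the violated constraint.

succeeds

NOT NULL columns: email is supplied; language is supplied.
CHECK constraints: 110 satisfies (loan_id > -1); 'foo' satisfies (language <> '').
No constraint is violated.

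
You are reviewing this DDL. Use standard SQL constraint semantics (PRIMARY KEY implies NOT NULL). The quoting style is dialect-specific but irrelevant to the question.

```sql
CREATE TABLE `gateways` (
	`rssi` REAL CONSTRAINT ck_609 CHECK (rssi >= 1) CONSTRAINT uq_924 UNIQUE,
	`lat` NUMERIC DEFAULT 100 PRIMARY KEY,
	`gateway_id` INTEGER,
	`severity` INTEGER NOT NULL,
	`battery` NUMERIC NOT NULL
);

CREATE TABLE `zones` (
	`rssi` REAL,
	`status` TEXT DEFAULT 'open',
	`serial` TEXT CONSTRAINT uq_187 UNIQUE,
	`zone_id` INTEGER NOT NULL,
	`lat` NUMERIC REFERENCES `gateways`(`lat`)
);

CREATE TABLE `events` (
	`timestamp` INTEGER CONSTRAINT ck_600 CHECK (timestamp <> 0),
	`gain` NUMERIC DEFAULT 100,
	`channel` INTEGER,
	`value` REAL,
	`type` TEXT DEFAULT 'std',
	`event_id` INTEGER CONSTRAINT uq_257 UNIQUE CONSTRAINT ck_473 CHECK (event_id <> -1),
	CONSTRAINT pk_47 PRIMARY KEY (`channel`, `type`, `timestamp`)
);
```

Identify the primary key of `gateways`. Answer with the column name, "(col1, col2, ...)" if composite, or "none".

lat

lat is declared PRIMARY KEY inline on the column.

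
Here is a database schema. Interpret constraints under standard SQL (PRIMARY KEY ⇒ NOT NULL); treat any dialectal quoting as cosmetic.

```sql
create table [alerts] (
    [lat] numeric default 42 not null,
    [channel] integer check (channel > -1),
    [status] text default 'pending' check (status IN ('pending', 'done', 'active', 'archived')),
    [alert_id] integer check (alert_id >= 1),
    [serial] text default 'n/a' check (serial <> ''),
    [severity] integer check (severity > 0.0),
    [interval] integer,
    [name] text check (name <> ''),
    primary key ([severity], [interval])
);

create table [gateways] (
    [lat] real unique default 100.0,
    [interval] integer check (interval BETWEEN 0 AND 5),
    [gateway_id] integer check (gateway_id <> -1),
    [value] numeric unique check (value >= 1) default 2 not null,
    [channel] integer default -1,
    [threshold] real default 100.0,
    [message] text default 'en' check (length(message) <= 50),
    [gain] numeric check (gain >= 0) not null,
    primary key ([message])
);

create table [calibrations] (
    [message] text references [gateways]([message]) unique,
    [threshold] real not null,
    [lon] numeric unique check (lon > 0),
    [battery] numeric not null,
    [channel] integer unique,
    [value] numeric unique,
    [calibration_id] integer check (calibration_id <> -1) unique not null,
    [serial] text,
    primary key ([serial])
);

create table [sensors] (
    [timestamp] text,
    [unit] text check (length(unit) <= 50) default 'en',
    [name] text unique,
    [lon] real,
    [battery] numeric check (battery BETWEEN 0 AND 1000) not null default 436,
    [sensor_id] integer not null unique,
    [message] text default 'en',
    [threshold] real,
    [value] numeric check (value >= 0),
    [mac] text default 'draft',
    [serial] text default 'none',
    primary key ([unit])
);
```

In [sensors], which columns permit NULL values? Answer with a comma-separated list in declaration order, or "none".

timestamp, name, lon, message, threshold, value, mac, serial

- timestamp: no NOT NULL constraint applies → nullable.
- unit: part of the PRIMARY KEY, which implies NOT NULL → not nullable.
- name: UNIQUE does not imply NOT NULL → nullable.
- lon: no NOT NULL constraint applies → nullable.
- battery: declared NOT NULL → not nullable.
- sensor_id: declared NOT NULL → not nullable.
- message: DEFAULT only fills an omitted column; an explicit NULL is still allowed → nullable.
- threshold: no NOT NULL constraint applies → nullable.
- value: CHECK does not forbid NULL (a CHECK constraint passes when its expression is NULL) → nullable.
- mac: DEFAULT only fills an omitted column; an explicit NULL is still allowed → nullable.
- serial: DEFAULT only fills an omitted column; an explicit NULL is still allowed → nullable.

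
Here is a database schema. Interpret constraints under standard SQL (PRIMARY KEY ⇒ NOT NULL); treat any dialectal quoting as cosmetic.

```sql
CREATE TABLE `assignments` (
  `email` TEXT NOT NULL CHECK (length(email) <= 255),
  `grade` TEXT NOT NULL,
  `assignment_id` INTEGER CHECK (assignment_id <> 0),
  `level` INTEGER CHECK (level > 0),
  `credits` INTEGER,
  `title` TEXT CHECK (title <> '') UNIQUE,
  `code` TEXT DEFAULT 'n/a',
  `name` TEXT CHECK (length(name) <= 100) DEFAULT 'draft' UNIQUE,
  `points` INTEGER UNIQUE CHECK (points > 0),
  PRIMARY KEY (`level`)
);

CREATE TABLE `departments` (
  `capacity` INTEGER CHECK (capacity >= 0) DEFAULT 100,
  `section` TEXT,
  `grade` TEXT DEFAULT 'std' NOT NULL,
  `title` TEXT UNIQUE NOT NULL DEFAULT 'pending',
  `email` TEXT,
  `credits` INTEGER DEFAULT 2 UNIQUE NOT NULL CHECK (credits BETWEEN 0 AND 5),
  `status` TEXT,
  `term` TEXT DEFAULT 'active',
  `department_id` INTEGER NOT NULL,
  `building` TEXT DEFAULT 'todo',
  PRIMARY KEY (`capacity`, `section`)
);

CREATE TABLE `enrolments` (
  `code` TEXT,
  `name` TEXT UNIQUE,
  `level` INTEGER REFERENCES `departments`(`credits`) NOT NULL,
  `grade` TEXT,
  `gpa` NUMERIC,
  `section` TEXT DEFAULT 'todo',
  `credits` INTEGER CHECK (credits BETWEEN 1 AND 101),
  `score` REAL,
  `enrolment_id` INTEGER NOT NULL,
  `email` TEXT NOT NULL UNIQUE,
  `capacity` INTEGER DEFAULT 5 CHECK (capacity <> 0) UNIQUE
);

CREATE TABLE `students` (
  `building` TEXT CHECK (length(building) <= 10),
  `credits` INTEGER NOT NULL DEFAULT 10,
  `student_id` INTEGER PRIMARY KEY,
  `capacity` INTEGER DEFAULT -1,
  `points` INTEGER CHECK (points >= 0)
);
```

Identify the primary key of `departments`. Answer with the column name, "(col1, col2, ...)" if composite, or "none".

(capacity, section)

A table-level PRIMARY KEY clause names 2 columns: capacity, section.
This is a composite key — the combination is unique, not each column individually.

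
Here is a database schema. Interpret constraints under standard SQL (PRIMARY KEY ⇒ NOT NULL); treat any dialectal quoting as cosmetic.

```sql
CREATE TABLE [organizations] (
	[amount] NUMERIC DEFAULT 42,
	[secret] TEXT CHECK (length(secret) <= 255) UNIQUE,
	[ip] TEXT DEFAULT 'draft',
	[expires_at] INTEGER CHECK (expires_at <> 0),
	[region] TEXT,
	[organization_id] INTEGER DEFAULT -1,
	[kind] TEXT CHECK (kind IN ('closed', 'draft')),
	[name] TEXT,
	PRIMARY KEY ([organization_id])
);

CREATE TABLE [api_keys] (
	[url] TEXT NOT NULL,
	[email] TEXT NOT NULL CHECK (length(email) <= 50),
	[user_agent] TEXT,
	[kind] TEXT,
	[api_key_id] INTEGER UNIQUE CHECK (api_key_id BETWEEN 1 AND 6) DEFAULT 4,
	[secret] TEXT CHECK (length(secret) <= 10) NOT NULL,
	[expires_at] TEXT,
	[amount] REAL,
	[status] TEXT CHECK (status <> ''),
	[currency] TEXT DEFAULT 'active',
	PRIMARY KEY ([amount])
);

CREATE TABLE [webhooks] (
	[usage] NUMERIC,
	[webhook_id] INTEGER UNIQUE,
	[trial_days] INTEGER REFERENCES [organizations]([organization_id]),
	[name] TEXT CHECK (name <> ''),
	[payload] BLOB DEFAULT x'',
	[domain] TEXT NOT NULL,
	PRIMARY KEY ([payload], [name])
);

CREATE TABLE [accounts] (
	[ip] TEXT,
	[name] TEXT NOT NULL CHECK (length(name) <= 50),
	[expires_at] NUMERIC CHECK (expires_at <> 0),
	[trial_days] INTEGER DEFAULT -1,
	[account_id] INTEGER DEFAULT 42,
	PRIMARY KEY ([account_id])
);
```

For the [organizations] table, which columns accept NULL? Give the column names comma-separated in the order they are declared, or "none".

amount, secret, ip, expires_at, region, kind, name

- amount: DEFAULT only fills an omitted column; an explicit NULL is still allowed → nullable.
- secret: CHECK does not forbid NULL (a CHECK constraint passes when its expression is NULL) → nullable.
- ip: DEFAULT only fills an omitted column; an explicit NULL is still allowed → nullable.
- expires_at: CHECK does not forbid NULL (a CHECK constraint passes when its expression is NULL) → nullable.
- region: no NOT NULL constraint applies → nullable.
- organization_id: part of the PRIMARY KEY, which implies NOT NULL → not nullable.
- kind: CHECK does not forbid NULL (a CHECK constraint passes when its expression is NULL) → nullable.
- name: no NOT NULL constraint applies → nullable.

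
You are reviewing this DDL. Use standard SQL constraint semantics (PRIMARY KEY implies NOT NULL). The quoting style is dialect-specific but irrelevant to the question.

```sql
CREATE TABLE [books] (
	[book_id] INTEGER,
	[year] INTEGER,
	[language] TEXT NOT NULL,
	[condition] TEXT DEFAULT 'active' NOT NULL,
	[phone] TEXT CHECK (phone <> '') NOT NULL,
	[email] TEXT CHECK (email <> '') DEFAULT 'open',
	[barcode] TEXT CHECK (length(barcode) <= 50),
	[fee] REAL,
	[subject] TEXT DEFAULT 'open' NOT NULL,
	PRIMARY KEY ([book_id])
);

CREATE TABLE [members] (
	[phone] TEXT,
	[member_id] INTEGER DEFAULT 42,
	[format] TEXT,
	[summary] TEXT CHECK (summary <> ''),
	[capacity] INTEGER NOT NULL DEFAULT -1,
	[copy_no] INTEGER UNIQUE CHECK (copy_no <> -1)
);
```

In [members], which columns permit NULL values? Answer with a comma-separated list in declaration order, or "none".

phone, member_id, format, summary, copy_no

- phone: no NOT NULL constraint applies → nullable.
- member_id: DEFAULT only fills an omitted column; an explicit NULL is still allowed → nullable.
- format: no NOT NULL constraint applies → nullable.
- summary: CHECK does not forbid NULL (a CHECK constraint passes when its expression is NULL) → nullable.
- capacity: declared NOT NULL → not nullable.
- copy_no: CHECK does not forbid NULL (a CHECK constraint passes when its expression is NULL) → nullable.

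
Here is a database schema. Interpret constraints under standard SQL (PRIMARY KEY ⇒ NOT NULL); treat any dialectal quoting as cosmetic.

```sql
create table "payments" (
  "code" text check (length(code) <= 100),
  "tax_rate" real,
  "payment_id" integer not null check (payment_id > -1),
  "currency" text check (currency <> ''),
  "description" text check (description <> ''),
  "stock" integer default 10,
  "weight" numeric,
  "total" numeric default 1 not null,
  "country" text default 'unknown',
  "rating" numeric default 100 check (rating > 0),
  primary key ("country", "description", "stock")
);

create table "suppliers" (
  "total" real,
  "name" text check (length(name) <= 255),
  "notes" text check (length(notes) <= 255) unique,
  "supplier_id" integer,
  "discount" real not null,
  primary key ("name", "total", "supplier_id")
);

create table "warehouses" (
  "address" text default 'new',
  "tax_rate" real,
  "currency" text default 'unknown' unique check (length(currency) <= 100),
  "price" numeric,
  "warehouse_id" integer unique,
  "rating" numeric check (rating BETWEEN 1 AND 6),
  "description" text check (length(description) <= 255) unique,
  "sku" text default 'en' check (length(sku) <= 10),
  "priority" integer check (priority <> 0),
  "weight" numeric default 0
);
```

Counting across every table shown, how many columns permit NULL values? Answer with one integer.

payments: 5 nullable (code, tax_rate, currency, weight, rating — PK (country, description, stock) and explicit NOT NULL columns excluded).
suppliers: 1 nullable (notes — PK (name, total, supplier_id) and explicit NOT NULL columns excluded).
warehouses: 10 nullable (address, tax_rate, currency, price, warehouse_id, rating, description, sku, priority, weight — PK none and explicit NOT NULL columns excluded).
Total: 5 + 1 + 10 = 16.

16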